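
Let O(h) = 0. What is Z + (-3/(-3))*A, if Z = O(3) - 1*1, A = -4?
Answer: -5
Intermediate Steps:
Z = -1 (Z = 0 - 1*1 = 0 - 1 = -1)
Z + (-3/(-3))*A = -1 - 3/(-3)*(-4) = -1 - 3*(-⅓)*(-4) = -1 + 1*(-4) = -1 - 4 = -5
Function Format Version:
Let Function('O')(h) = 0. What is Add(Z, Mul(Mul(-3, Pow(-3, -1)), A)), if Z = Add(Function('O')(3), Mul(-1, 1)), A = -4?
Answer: -5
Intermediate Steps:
Z = -1 (Z = Add(0, Mul(-1, 1)) = Add(0, -1) = -1)
Add(Z, Mul(Mul(-3, Pow(-3, -1)), A)) = Add(-1, Mul(Mul(-3, Pow(-3, -1)), -4)) = Add(-1, Mul(Mul(-3, Rational(-1, 3)), -4)) = Add(-1, Mul(1, -4)) = Add(-1, -4) = -5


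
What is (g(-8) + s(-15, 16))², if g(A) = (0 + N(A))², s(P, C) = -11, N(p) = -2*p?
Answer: 60025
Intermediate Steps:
g(A) = 4*A² (g(A) = (0 - 2*A)² = (-2*A)² = 4*A²)
(g(-8) + s(-15, 16))² = (4*(-8)² - 11)² = (4*64 - 11)² = (256 - 11)² = 245² = 60025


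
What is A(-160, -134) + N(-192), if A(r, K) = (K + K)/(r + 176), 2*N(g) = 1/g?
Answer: -6433/384 ≈ -16.753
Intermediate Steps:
N(g) = 1/(2*g)
A(r, K) = 2*K/(176 + r) (A(r, K) = (2*K)/(176 + r) = 2*K/(176 + r))
A(-160, -134) + N(-192) = 2*(-134)/(176 - 160) + (½)/(-192) = 2*(-134)/16 + (½)*(-1/192) = 2*(-134)*(1/16) - 1/384 = -67/4 - 1/384 = -6433/384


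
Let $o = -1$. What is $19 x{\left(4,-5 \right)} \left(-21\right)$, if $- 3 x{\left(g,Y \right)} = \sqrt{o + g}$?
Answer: $133 \sqrt{3} \approx 230.36$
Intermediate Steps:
$x{\left(g,Y \right)} = - \frac{\sqrt{-1 + g}}{3}$
$19 x{\left(4,-5 \right)} \left(-21\right) = 19 \left(- \frac{\sqrt{-1 + 4}}{3}\right) \left(-21\right) = 19 \left(- \frac{\sqrt{3}}{3}\right) \left(-21\right) = - \frac{19 \sqrt{3}}{3} \left(-21\right) = 133 \sqrt{3}$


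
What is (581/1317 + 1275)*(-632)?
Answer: -1061605792/1317 ≈ -8.0608e+5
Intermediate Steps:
(581/1317 + 1275)*(-632) = (1679756/1317)*(-632) = -1061605792/1317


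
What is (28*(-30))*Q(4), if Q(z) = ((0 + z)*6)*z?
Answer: -80640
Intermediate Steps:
Q(z) = 6*z² (Q(z) = (z*6)*z = (6*z)*z = 6*z²)
(28*(-30))*Q(4) = (28*(-30))*(6*4²) = -5040*16 = -840*96 = -80640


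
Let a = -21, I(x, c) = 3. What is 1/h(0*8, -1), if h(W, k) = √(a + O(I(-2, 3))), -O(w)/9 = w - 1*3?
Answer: -I*√21/21 ≈ -0.21822*I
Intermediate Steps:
O(w) = 27 - 9*w (O(w) = -9*(w - 1*3) = -9*(w - 3) = -9*(-3 + w) = 27 - 9*w)
h(W, k) = I*√21 (h(W, k) = √(-21 + (27 - 9*3)) = √(-21 + (27 - 27)) = √(-21 + 0) = √(-21) = I*√21)
1/h(0*8, -1) = 1/(I*√21) = -I*√21/21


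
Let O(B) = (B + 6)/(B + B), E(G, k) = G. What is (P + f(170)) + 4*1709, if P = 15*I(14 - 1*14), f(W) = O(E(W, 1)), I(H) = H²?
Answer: 581104/85 ≈ 6836.5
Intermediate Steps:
O(B) = (6 + B)/(2*B) (O(B) = (6 + B)/((2*B)) = (6 + B)*(1/(2*B)) = (6 + B)/(2*B))
f(W) = (6 + W)/(2*W)
P = 0 (P = 15*(14 - 1*14)² = 15*(14 - 14)² = 15*0² = 15*0 = 0)
(P + f(170)) + 4*1709 = (0 + (½)*(6 + 170)/170) + 4*1709 = (0 + (½)*(1/170)*176) + 6836 = (0 + 44/85) + 6836 = 44/85 + 6836 = 581104/85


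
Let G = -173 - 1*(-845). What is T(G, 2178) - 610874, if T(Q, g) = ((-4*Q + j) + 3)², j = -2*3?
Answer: 6630607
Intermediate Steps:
j = -6
G = 672 (G = -173 + 845 = 672)
T(Q, g) = (-3 - 4*Q)² (T(Q, g) = ((-4*Q - 6) + 3)² = ((-6 - 4*Q) + 3)² = (-3 - 4*Q)²)
T(G, 2178) - 610874 = (3 + 4*672)² - 610874 = (3 + 2688)² - 610874 = 2691² - 610874 = 7241481 - 610874 = 6630607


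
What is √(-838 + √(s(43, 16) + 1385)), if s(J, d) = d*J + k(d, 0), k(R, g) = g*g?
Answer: √(-838 + √2073) ≈ 28.151*I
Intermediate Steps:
k(R, g) = g²
s(J, d) = J*d (s(J, d) = d*J + 0² = J*d + 0 = J*d)
√(-838 + √(s(43, 16) + 1385)) = √(-838 + √(43*16 + 1385)) = √(-838 + √(688 + 1385)) = √(-838 + √2073)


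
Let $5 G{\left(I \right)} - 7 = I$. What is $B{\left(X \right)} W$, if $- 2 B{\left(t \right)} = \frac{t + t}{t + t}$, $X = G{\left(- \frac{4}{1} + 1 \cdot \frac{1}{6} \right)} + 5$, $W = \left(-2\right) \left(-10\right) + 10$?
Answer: $-15$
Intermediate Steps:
$G{\left(I \right)} = \frac{7}{5} + \frac{I}{5}$
$W = 30$ ($W = 20 + 10 = 30$)
$X = \frac{169}{30}$ ($X = \left(\frac{7}{5} + \frac{- \frac{4}{1} + 1 \cdot \frac{1}{6}}{5}\right) + 5 = \left(\frac{7}{5} + \frac{\left(-4\right) 1 + 1 \cdot \frac{1}{6}}{5}\right) + 5 = \left(\frac{7}{5} + \frac{-4 + \frac{1}{6}}{5}\right) + 5 = \left(\frac{7}{5} + \frac{1}{5} \left(- \frac{23}{6}\right)\right) + 5 = \left(\frac{7}{5} - \frac{23}{30}\right) + 5 = \frac{19}{30} + 5 = \frac{169}{30} \approx 5.6333$)
$B{\left(t \right)} = - \frac{1}{2}$ ($B{\left(t \right)} = - \frac{\left(t + t\right) \frac{1}{t + t}}{2} = - \frac{2 t \frac{1}{2 t}}{2} = \left(- \frac{1}{2}\right) 1 = - \frac{1}{2}$)
$B{\left(X \right)} W = \left(- \frac{1}{2}\right) 30 = -15$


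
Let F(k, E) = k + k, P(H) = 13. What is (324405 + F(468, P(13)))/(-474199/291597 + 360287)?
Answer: 94868459577/105058134140 ≈ 0.90301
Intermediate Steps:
F(k, E) = 2*k
(324405 + F(468, P(13)))/(-474199/291597 + 360287) = (324405 + 2*468)/(-474199/291597 + 360287) = (324405 + 936)/(-474199*1/291597 + 360287) = 325341/(-474199/291597 + 360287) = 325341/(105058134140/291597) = 325341*(291597/105058134140) = 94868459577/105058134140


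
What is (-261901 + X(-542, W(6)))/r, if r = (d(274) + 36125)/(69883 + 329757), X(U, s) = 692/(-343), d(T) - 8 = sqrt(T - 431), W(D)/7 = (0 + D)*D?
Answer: -648600976032524100/223909344589 + 17950377107700*I*sqrt(157)/223909344589 ≈ -2.8967e+6 + 1004.5*I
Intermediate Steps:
W(D) = 7*D**2 (W(D) = 7*((0 + D)*D) = 7*(D*D) = 7*D**2)
d(T) = 8 + sqrt(-431 + T) (d(T) = 8 + sqrt(T - 431) = 8 + sqrt(-431 + T))
X(U, s) = -692/343 (X(U, s) = 692*(-1/343) = -692/343)
r = 36133/399640 + I*sqrt(157)/399640 (r = ((8 + sqrt(-431 + 274)) + 36125)/(69883 + 329757) = ((8 + sqrt(-157)) + 36125)/399640 = ((8 + I*sqrt(157)) + 36125)*(1/399640) = (36133 + I*sqrt(157))*(1/399640) = 36133/399640 + I*sqrt(157)/399640 ≈ 0.090414 + 3.1353e-5*I)
(-261901 + X(-542, W(6)))/r = (-261901 - 692/343)/(36133/399640 + I*sqrt(157)/399640) = -89832735/(343*(36133/399640 + I*sqrt(157)/399640))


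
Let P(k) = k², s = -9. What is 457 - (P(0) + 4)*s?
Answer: 493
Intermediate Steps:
457 - (P(0) + 4)*s = 457 - (0² + 4)*(-9) = 457 - (0 + 4)*(-9) = 457 - 4*(-9) = 457 - 1*(-36) = 457 + 36 = 493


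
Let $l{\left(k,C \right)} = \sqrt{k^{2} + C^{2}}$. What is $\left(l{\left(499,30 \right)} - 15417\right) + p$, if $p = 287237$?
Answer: $271820 + \sqrt{249901} \approx 2.7232 \cdot 10^{5}$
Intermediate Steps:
$l{\left(k,C \right)} = \sqrt{C^{2} + k^{2}}$
$\left(l{\left(499,30 \right)} - 15417\right) + p = \left(\sqrt{30^{2} + 499^{2}} - 15417\right) + 287237 = \left(\sqrt{900 + 249001} - 15417\right) + 287237 = \left(\sqrt{249901} - 15417\right) + 287237 = \left(-15417 + \sqrt{249901}\right) + 287237 = 271820 + \sqrt{249901}$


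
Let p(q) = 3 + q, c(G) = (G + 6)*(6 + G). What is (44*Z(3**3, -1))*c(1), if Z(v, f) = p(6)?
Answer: 19404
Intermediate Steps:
c(G) = (6 + G)**2 (c(G) = (6 + G)*(6 + G) = (6 + G)**2)
Z(v, f) = 9 (Z(v, f) = 3 + 6 = 9)
(44*Z(3**3, -1))*c(1) = (44*9)*(6 + 1)**2 = 396*7**2 = 396*49 = 19404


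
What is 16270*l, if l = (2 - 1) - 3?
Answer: -32540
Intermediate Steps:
l = -2 (l = 1 - 3 = -2)
16270*l = 16270*(-2) = -32540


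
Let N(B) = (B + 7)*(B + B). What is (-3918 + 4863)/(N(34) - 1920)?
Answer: 135/124 ≈ 1.0887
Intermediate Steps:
N(B) = 2*B*(7 + B) (N(B) = (7 + B)*(2*B) = 2*B*(7 + B))
(-3918 + 4863)/(N(34) - 1920) = (-3918 + 4863)/(2*34*(7 + 34) - 1920) = 945/(2*34*41 - 1920) = 945/(2788 - 1920) = 945/868 = 945*(1/868) = 135/124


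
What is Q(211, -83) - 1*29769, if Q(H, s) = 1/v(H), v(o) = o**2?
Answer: -1325345648/44521 ≈ -29769.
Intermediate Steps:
Q(H, s) = H**(-2) (Q(H, s) = 1/(H**2) = H**(-2))
Q(211, -83) - 1*29769 = 211**(-2) - 1*29769 = 1/44521 - 29769 = -1325345648/44521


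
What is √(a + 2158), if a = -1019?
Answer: √1139 ≈ 33.749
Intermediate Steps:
√(a + 2158) = √(-1019 + 2158) = √1139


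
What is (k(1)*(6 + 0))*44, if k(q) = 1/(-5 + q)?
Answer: -66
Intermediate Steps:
(k(1)*(6 + 0))*44 = ((6 + 0)/(-5 + 1))*44 = (6/(-4))*44 = -¼*6*44 = -3/2*44 = -66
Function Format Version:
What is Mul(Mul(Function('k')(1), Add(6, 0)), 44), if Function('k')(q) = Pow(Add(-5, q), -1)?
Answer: -66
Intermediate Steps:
Mul(Mul(Function('k')(1), Add(6, 0)), 44) = Mul(Mul(Pow(Add(-5, 1), -1), Add(6, 0)), 44) = Mul(Mul(Pow(-4, -1), 6), 44) = Mul(Mul(Rational(-1, 4), 6), 44) = Mul(Rational(-3, 2), 44) = -66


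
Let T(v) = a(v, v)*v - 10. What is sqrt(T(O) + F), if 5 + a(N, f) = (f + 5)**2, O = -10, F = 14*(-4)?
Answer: I*sqrt(266) ≈ 16.31*I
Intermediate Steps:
F = -56
a(N, f) = -5 + (5 + f)**2 (a(N, f) = -5 + (f + 5)**2 = -5 + (5 + f)**2)
T(v) = -10 + v*(-5 + (5 + v)**2) (T(v) = (-5 + (5 + v)**2)*v - 10 = v*(-5 + (5 + v)**2) - 10 = -10 + v*(-5 + (5 + v)**2))
sqrt(T(O) + F) = sqrt((-10 - 10*(-5 + (5 - 10)**2)) - 56) = sqrt((-10 - 10*(-5 + (-5)**2)) - 56) = sqrt((-10 - 10*(-5 + 25)) - 56) = sqrt((-10 - 10*20) - 56) = sqrt((-10 - 200) - 56) = sqrt(-210 - 56) = sqrt(-266) = I*sqrt(266)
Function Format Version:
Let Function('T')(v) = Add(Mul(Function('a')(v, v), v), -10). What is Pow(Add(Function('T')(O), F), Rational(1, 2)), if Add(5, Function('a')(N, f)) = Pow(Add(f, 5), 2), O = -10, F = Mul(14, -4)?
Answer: Mul(I, Pow(266, Rational(1, 2))) ≈ Mul(16.310, I)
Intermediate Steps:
F = -56
Function('a')(N, f) = Add(-5, Pow(Add(5, f), 2)) (Function('a')(N, f) = Add(-5, Pow(Add(f, 5), 2)) = Add(-5, Pow(Add(5, f), 2)))
Function('T')(v) = Add(-10, Mul(v, Add(-5, Pow(Add(5, v), 2)))) (Function('T')(v) = Add(Mul(Add(-5, Pow(Add(5, v), 2)), v), -10) = Add(Mul(v, Add(-5, Pow(Add(5, v), 2))), -10) = Add(-10, Mul(v, Add(-5, Pow(Add(5, v), 2)))))
Pow(Add(Function('T')(O), F), Rational(1, 2)) = Pow(Add(Add(-10, Mul(-10, Add(-5, Pow(Add(5, -10), 2)))), -56), Rational(1, 2)) = Pow(Add(Add(-10, Mul(-10, Add(-5, Pow(-5, 2)))), -56), Rational(1, 2)) = Pow(Add(Add(-10, Mul(-10, Add(-5, 25))), -56), Rational(1, 2)) = Pow(Add(Add(-10, Mul(-10, 20)), -56), Rational(1, 2)) = Pow(Add(Add(-10, -200), -56), Rational(1, 2)) = Pow(Add(-210, -56), Rational(1, 2)) = Pow(-266, Rational(1, 2)) = Mul(I, Pow(266, Rational(1, 2)))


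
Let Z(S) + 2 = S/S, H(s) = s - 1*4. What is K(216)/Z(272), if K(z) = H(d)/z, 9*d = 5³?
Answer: -89/1944 ≈ -0.045782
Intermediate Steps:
d = 125/9 (d = (⅑)*5³ = (⅑)*125 = 125/9 ≈ 13.889)
H(s) = -4 + s (H(s) = s - 4 = -4 + s)
K(z) = 89/(9*z) (K(z) = (-4 + 125/9)/z = 89/(9*z))
Z(S) = -1 (Z(S) = -2 + S/S = -2 + 1 = -1)
K(216)/Z(272) = ((89/9)/216)/(-1) = ((89/9)*(1/216))*(-1) = (89/1944)*(-1) = -89/1944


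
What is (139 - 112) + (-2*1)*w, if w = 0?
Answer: 27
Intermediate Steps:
(139 - 112) + (-2*1)*w = (139 - 112) - 2*1*0 = 27 - 2*0 = 27 + 0 = 27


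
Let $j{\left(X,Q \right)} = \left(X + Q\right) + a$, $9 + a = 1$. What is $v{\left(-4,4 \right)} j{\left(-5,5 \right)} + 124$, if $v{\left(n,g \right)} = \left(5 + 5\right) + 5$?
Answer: $4$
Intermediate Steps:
$a = -8$ ($a = -9 + 1 = -8$)
$v{\left(n,g \right)} = 15$ ($v{\left(n,g \right)} = 10 + 5 = 15$)
$j{\left(X,Q \right)} = -8 + Q + X$ ($j{\left(X,Q \right)} = \left(X + Q\right) - 8 = \left(Q + X\right) - 8 = -8 + Q + X$)
$v{\left(-4,4 \right)} j{\left(-5,5 \right)} + 124 = 15 \left(-8 + 5 - 5\right) + 124 = 15 \left(-8\right) + 124 = -120 + 124 = 4$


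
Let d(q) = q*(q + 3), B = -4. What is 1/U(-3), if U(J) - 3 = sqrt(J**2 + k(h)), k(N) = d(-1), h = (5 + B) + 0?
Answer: 3/2 - sqrt(7)/2 ≈ 0.17712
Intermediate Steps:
d(q) = q*(3 + q)
h = 1 (h = (5 - 4) + 0 = 1 + 0 = 1)
k(N) = -2 (k(N) = -(3 - 1) = -1*2 = -2)
U(J) = 3 + sqrt(-2 + J**2) (U(J) = 3 + sqrt(J**2 - 2) = 3 + sqrt(-2 + J**2))
1/U(-3) = 1/(3 + sqrt(-2 + (-3)**2)) = 1/(3 + sqrt(-2 + 9)) = 1/(3 + sqrt(7))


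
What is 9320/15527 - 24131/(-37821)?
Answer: 727173757/587246667 ≈ 1.2383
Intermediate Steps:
9320/15527 - 24131/(-37821) = 9320*(1/15527) - 24131*(-1/37821) = 9320/15527 + 24131/37821 = 727173757/587246667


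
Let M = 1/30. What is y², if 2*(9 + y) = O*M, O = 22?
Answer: 67081/900 ≈ 74.534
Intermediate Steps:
M = 1/30 ≈ 0.033333
y = -259/30 (y = -9 + (22*(1/30))/2 = -9 + (½)*(11/15) = -9 + 11/30 = -259/30 ≈ -8.6333)
y² = (-259/30)² = 67081/900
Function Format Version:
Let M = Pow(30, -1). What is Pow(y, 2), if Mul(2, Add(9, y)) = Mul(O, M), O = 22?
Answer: Rational(67081, 900) ≈ 74.534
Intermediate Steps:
M = Rational(1, 30) ≈ 0.033333
y = Rational(-259, 30) (y = Add(-9, Mul(Rational(1, 2), Mul(22, Rational(1, 30)))) = Add(-9, Mul(Rational(1, 2), Rational(11, 15))) = Add(-9, Rational(11, 30)) = Rational(-259, 30) ≈ -8.6333)
Pow(y, 2) = Pow(Rational(-259, 30), 2) = Rational(67081, 900)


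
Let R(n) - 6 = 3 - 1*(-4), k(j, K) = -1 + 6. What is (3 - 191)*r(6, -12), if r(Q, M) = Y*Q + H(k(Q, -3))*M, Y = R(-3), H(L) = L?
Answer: -3384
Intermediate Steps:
k(j, K) = 5
R(n) = 13 (R(n) = 6 + (3 - 1*(-4)) = 6 + (3 + 4) = 6 + 7 = 13)
Y = 13
r(Q, M) = 5*M + 13*Q (r(Q, M) = 13*Q + 5*M = 5*M + 13*Q)
(3 - 191)*r(6, -12) = (3 - 191)*(5*(-12) + 13*6) = -188*(-60 + 78) = -188*18 = -3384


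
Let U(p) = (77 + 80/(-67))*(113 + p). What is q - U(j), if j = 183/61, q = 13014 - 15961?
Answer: -786613/67 ≈ -11741.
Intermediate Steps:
q = -2947
j = 3 (j = 183*(1/61) = 3)
U(p) = 573927/67 + 5079*p/67 (U(p) = (77 + 80*(-1/67))*(113 + p) = (77 - 80/67)*(113 + p) = 5079*(113 + p)/67 = 573927/67 + 5079*p/67)
q - U(j) = -2947 - (573927/67 + (5079/67)*3) = -2947 - (573927/67 + 15237/67) = -2947 - 1*589164/67 = -2947 - 589164/67 = -786613/67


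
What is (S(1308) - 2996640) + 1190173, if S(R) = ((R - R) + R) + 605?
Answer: -1804554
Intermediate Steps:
S(R) = 605 + R (S(R) = (0 + R) + 605 = R + 605 = 605 + R)
(S(1308) - 2996640) + 1190173 = ((605 + 1308) - 2996640) + 1190173 = (1913 - 2996640) + 1190173 = -2994727 + 1190173 = -1804554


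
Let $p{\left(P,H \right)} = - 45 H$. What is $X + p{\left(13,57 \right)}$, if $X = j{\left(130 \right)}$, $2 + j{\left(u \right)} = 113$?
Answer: $-2454$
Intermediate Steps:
$j{\left(u \right)} = 111$ ($j{\left(u \right)} = -2 + 113 = 111$)
$X = 111$
$X + p{\left(13,57 \right)} = 111 - 2565 = -2454$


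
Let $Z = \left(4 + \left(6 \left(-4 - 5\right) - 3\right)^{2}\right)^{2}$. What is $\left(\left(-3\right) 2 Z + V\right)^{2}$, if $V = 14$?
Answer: $4031239143361600$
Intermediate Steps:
$Z = 10582009$ ($Z = \left(4 + \left(6 \left(-9\right) - 3\right)^{2}\right)^{2} = \left(4 + \left(-54 - 3\right)^{2}\right)^{2} = \left(4 + \left(-57\right)^{2}\right)^{2} = \left(4 + 3249\right)^{2} = 3253^{2} = 10582009$)
$\left(\left(-3\right) 2 Z + V\right)^{2} = \left(\left(-3\right) 2 \cdot 10582009 + 14\right)^{2} = \left(\left(-6\right) 10582009 + 14\right)^{2} = \left(-63492054 + 14\right)^{2} = \left(-63492040\right)^{2} = 4031239143361600$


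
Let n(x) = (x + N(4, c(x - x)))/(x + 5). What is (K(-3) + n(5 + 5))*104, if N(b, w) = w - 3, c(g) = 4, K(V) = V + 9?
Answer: 10504/15 ≈ 700.27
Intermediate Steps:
K(V) = 9 + V
N(b, w) = -3 + w
n(x) = (1 + x)/(5 + x) (n(x) = (x + (-3 + 4))/(x + 5) = (x + 1)/(5 + x) = (1 + x)/(5 + x))
(K(-3) + n(5 + 5))*104 = ((9 - 3) + (1 + (5 + 5))/(5 + (5 + 5)))*104 = (6 + (1 + 10)/(5 + 10))*104 = (6 + 11/15)*104 = (101/15)*104 = 10504/15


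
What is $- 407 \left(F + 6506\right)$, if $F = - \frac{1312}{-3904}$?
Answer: $- \frac{323065611}{122} \approx -2.6481 \cdot 10^{6}$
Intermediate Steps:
$F = \frac{41}{122}$ ($F = \left(-1312\right) \left(- \frac{1}{3904}\right) = \frac{41}{122} \approx 0.33607$)
$- 407 \left(F + 6506\right) = - 407 \left(\frac{41}{122} + 6506\right) = \left(-407\right) \frac{793773}{122} = - \frac{323065611}{122}$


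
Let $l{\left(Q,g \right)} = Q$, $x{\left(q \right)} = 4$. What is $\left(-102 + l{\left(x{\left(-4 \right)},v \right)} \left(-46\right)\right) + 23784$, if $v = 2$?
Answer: $23498$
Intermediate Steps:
$\left(-102 + l{\left(x{\left(-4 \right)},v \right)} \left(-46\right)\right) + 23784 = \left(-102 + 4 \left(-46\right)\right) + 23784 = \left(-102 - 184\right) + 23784 = -286 + 23784 = 23498$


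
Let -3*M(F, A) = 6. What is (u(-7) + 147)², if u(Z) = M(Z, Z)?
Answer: 21025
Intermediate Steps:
M(F, A) = -2 (M(F, A) = -⅓*6 = -2)
u(Z) = -2
(u(-7) + 147)² = (-2 + 147)² = 145² = 21025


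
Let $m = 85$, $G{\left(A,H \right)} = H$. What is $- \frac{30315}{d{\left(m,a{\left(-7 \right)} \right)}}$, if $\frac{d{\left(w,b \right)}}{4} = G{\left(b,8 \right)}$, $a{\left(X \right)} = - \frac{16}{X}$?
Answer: $- \frac{30315}{32} \approx -947.34$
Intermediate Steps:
$d{\left(w,b \right)} = 32$ ($d{\left(w,b \right)} = 4 \cdot 8 = 32$)
$- \frac{30315}{d{\left(m,a{\left(-7 \right)} \right)}} = - \frac{30315}{32}$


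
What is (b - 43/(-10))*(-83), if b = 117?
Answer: -100679/10 ≈ -10068.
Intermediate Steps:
(b - 43/(-10))*(-83) = (117 - 43/(-10))*(-83) = (117 - 43*(-⅒))*(-83) = (117 + 43/10)*(-83) = (1213/10)*(-83) = -100679/10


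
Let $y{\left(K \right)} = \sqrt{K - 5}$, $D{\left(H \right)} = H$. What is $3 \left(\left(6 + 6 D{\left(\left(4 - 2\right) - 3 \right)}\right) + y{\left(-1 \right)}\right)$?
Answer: $3 i \sqrt{6} \approx 7.3485 i$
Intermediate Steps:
$y{\left(K \right)} = \sqrt{-5 + K}$
$3 \left(\left(6 + 6 D{\left(\left(4 - 2\right) - 3 \right)}\right) + y{\left(-1 \right)}\right) = 3 \left(\left(6 + 6 \left(\left(4 - 2\right) - 3\right)\right) + \sqrt{-5 - 1}\right) = 3 \left(\left(6 + 6 \left(2 - 3\right)\right) + \sqrt{-6}\right) = 3 \left(\left(6 + 6 \left(-1\right)\right) + i \sqrt{6}\right) = 3 \left(\left(6 - 6\right) + i \sqrt{6}\right) = 3 \left(0 + i \sqrt{6}\right) = 3 i \sqrt{6}$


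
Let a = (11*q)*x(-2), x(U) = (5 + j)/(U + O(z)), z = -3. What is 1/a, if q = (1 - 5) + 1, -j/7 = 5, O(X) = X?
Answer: -1/198 ≈ -0.0050505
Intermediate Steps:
j = -35 (j = -7*5 = -35)
q = -3 (q = -4 + 1 = -3)
x(U) = -30/(-3 + U) (x(U) = (5 - 35)/(U - 3) = -30/(-3 + U))
a = -198 (a = (11*(-3))*(-30/(-3 - 2)) = -(-990)/(-5) = -(-990)*(-1)/5 = -33*6 = -198)
1/a = 1/(-198) = -1/198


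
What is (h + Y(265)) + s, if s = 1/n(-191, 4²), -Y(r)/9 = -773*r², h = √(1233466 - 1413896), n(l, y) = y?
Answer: 7816885201/16 + I*√180430 ≈ 4.8856e+8 + 424.77*I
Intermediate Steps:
h = I*√180430 (h = √(-180430) = I*√180430 ≈ 424.77*I)
Y(r) = 6957*r² (Y(r) = -(-6957)*r² = 6957*r²)
s = 1/16 (s = 1/(4²) = 1/16 ≈ 0.062500)
(h + Y(265)) + s = (I*√180430 + 6957*265²) + 1/16 = (I*√180430 + 6957*70225) + 1/16 = (I*√180430 + 488555325) + 1/16 = (488555325 + I*√180430) + 1/16 = 7816885201/16 + I*√180430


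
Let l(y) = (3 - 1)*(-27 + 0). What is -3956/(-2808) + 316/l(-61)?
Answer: -3119/702 ≈ -4.4430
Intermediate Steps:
l(y) = -54 (l(y) = 2*(-27) = -54)
-3956/(-2808) + 316/l(-61) = -3956/(-2808) + 316/(-54) = -3956*(-1/2808) + 316*(-1/54) = 989/702 - 158/27 = -3119/702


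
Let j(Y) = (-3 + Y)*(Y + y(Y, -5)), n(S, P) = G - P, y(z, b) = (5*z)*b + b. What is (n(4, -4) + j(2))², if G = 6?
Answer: 3969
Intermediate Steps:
y(z, b) = b + 5*b*z (y(z, b) = 5*b*z + b = b + 5*b*z)
n(S, P) = 6 - P
j(Y) = (-5 - 24*Y)*(-3 + Y) (j(Y) = (-3 + Y)*(Y - 5*(1 + 5*Y)) = (-3 + Y)*(Y + (-5 - 25*Y)) = (-3 + Y)*(-5 - 24*Y) = (-5 - 24*Y)*(-3 + Y))
(n(4, -4) + j(2))² = ((6 - 1*(-4)) + (15 - 24*2² + 67*2))² = ((6 + 4) + (15 - 24*4 + 134))² = (10 + (15 - 96 + 134))² = (10 + 53)² = 63² = 3969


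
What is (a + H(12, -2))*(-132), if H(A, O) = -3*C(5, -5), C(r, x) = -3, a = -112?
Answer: 13596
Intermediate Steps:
H(A, O) = 9 (H(A, O) = -3*(-3) = 9)
(a + H(12, -2))*(-132) = (-112 + 9)*(-132) = -103*(-132) = 13596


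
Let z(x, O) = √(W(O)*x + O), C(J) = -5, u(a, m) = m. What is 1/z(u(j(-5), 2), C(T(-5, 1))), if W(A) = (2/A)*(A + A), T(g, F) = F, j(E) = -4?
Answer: √3/3 ≈ 0.57735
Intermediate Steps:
W(A) = 4 (W(A) = (2/A)*(2*A) = 4)
z(x, O) = √(O + 4*x) (z(x, O) = √(4*x + O) = √(O + 4*x))
1/z(u(j(-5), 2), C(T(-5, 1))) = 1/(√(-5 + 4*2)) = 1/(√(-5 + 8)) = 1/(√3) = √3/3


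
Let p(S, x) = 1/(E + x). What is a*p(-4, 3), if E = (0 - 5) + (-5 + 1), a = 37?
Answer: -37/6 ≈ -6.1667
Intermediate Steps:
E = -9 (E = -5 - 4 = -9)
p(S, x) = 1/(-9 + x)
a*p(-4, 3) = 37/(-9 + 3) = 37/(-6) = 37*(-⅙) = -37/6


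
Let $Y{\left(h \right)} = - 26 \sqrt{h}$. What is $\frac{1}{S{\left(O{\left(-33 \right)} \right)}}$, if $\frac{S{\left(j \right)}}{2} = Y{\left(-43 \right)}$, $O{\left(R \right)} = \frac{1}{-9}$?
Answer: $\frac{i \sqrt{43}}{2236} \approx 0.0029327 i$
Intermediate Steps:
$O{\left(R \right)} = - \frac{1}{9}$
$S{\left(j \right)} = - 52 i \sqrt{43}$ ($S{\left(j \right)} = 2 \left(- 26 \sqrt{-43}\right) = 2 \left(- 26 i \sqrt{43}\right) = - 52 i \sqrt{43}$)
$\frac{1}{S{\left(O{\left(-33 \right)} \right)}} = \frac{1}{\left(-52\right) i \sqrt{43}} = \frac{i \sqrt{43}}{2236}$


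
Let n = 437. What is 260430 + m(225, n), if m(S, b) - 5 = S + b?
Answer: 261097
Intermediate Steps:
m(S, b) = 5 + S + b (m(S, b) = 5 + (S + b) = 5 + S + b)
260430 + m(225, n) = 260430 + (5 + 225 + 437) = 260430 + 667 = 261097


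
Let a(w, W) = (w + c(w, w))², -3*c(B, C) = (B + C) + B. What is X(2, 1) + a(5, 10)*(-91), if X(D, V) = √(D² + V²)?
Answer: √5 ≈ 2.2361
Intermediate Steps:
c(B, C) = -2*B/3 - C/3 (c(B, C) = -((B + C) + B)/3 = -(C + 2*B)/3 = -2*B/3 - C/3)
a(w, W) = 0 (a(w, W) = (w + (-2*w/3 - w/3))² = (w - w)² = 0² = 0)
X(2, 1) + a(5, 10)*(-91) = √(2² + 1²) + 0*(-91) = √(4 + 1) + 0 = √5 + 0 = √5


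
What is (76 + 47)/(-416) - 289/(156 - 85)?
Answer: -128957/29536 ≈ -4.3661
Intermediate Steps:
(76 + 47)/(-416) - 289/(156 - 85) = 123*(-1/416) - 289/71 = -123/416 - 289*1/71 = -123/416 - 289/71 = -128957/29536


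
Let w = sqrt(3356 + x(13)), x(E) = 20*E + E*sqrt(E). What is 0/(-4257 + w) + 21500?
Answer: 21500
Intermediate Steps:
x(E) = E**(3/2) + 20*E (x(E) = 20*E + E**(3/2) = E**(3/2) + 20*E)
w = sqrt(3616 + 13*sqrt(13)) (w = sqrt(3356 + (13**(3/2) + 20*13)) = sqrt(3356 + (13*sqrt(13) + 260)) = sqrt(3356 + (260 + 13*sqrt(13))) = sqrt(3616 + 13*sqrt(13)) ≈ 60.522)
0/(-4257 + w) + 21500 = 0/(-4257 + sqrt(3616 + 13*sqrt(13))) + 21500 = 0 + 21500 = 21500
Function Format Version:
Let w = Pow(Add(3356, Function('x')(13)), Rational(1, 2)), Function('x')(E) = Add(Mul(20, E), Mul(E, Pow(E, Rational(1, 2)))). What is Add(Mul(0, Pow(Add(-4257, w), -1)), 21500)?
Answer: 21500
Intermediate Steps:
Function('x')(E) = Add(Pow(E, Rational(3, 2)), Mul(20, E)) (Function('x')(E) = Add(Mul(20, E), Pow(E, Rational(3, 2))) = Add(Pow(E, Rational(3, 2)), Mul(20, E)))
w = Pow(Add(3616, Mul(13, Pow(13, Rational(1, 2)))), Rational(1, 2)) (w = Pow(Add(3356, Add(Pow(13, Rational(3, 2)), Mul(20, 13))), Rational(1, 2)) = Pow(Add(3356, Add(Mul(13, Pow(13, Rational(1, 2))), 260)), Rational(1, 2)) = Pow(Add(3356, Add(260, Mul(13, Pow(13, Rational(1, 2))))), Rational(1, 2)) = Pow(Add(3616, Mul(13, Pow(13, Rational(1, 2)))), Rational(1, 2)) ≈ 60.522)
Add(Mul(0, Pow(Add(-4257, w), -1)), 21500) = Add(Mul(0, Pow(Add(-4257, Pow(Add(3616, Mul(13, Pow(13, Rational(1, 2)))), Rational(1, 2))), -1)), 21500) = Add(0, 21500) = 21500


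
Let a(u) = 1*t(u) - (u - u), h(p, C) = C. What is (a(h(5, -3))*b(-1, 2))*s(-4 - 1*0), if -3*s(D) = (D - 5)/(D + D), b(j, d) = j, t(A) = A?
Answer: -9/8 ≈ -1.1250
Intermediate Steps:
s(D) = -(-5 + D)/(6*D) (s(D) = -(D - 5)/(3*(D + D)) = -(-5 + D)/(3*(2*D)) = -(-5 + D)*1/(2*D)/3 = -(-5 + D)/(6*D))
a(u) = u (a(u) = 1*u - (u - u) = u - 1*0 = u + 0 = u)
(a(h(5, -3))*b(-1, 2))*s(-4 - 1*0) = (-3*(-1))*((5 - (-4 - 1*0))/(6*(-4 - 1*0))) = 3*((5 - (-4 + 0))/(6*(-4 + 0))) = 3*((⅙)*(5 - 1*(-4))/(-4)) = 3*((⅙)*(-¼)*(5 + 4)) = 3*((⅙)*(-¼)*9) = 3*(-3/8) = -9/8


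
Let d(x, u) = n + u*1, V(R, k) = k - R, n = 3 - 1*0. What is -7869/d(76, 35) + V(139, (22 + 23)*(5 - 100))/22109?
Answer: -174143453/840142 ≈ -207.28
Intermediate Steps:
n = 3 (n = 3 + 0 = 3)
d(x, u) = 3 + u (d(x, u) = 3 + u*1 = 3 + u)
-7869/d(76, 35) + V(139, (22 + 23)*(5 - 100))/22109 = -7869/(3 + 35) + ((22 + 23)*(5 - 100) - 1*139)/22109 = -7869/38 + (45*(-95) - 139)*(1/22109) = -7869*1/38 + (-4275 - 139)*(1/22109) = -7869/38 - 4414*1/22109 = -7869/38 - 4414/22109 = -174143453/840142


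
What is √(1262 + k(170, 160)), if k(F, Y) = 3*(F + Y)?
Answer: 2*√563 ≈ 47.455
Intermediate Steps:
k(F, Y) = 3*F + 3*Y
√(1262 + k(170, 160)) = √(1262 + (3*170 + 3*160)) = √(1262 + (510 + 480)) = √(1262 + 990) = √2252 = 2*√563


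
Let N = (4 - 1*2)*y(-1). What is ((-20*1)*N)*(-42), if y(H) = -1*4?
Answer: -6720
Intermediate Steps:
y(H) = -4
N = -8 (N = (4 - 1*2)*(-4) = (4 - 2)*(-4) = 2*(-4) = -8)
((-20*1)*N)*(-42) = (-20*1*(-8))*(-42) = -20*(-8)*(-42) = 160*(-42) = -6720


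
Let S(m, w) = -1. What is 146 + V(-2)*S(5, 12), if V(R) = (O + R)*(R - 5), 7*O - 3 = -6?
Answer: 129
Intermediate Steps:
O = -3/7 (O = 3/7 + (⅐)*(-6) = 3/7 - 6/7 = -3/7 ≈ -0.42857)
V(R) = (-5 + R)*(-3/7 + R) (V(R) = (-3/7 + R)*(R - 5) = (-3/7 + R)*(-5 + R) = (-5 + R)*(-3/7 + R))
146 + V(-2)*S(5, 12) = 146 + (15/7 + (-2)² - 38/7*(-2))*(-1) = 146 + (15/7 + 4 + 76/7)*(-1) = 146 + 17*(-1) = 146 - 17 = 129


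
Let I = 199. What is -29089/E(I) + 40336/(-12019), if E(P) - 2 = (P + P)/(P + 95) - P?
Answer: 50234178217/345666440 ≈ 145.33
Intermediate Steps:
E(P) = 2 - P + 2*P/(95 + P) (E(P) = 2 + ((P + P)/(P + 95) - P) = 2 + ((2*P)/(95 + P) - P) = 2 + (2*P/(95 + P) - P) = 2 + (-P + 2*P/(95 + P)) = 2 - P + 2*P/(95 + P))
-29089/E(I) + 40336/(-12019) = -29089*(95 + 199)/(190 - 1*199² - 91*199) + 40336/(-12019) = -29089*294/(190 - 1*39601 - 18109) + 40336*(-1/12019) = -29089*294/(190 - 39601 - 18109) - 40336/12019 = -29089/((1/294)*(-57520)) - 40336/12019 = -29089/(-28760/147) - 40336/12019 = -29089*(-147/28760) - 40336/12019 = 4276083/28760 - 40336/12019 = 50234178217/345666440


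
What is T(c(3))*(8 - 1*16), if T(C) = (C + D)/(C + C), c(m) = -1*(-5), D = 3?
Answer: -32/5 ≈ -6.4000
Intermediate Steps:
c(m) = 5
T(C) = (3 + C)/(2*C) (T(C) = (C + 3)/(C + C) = (3 + C)/((2*C)) = (3 + C)*(1/(2*C)) = (3 + C)/(2*C))
T(c(3))*(8 - 1*16) = ((1/2)*(3 + 5)/5)*(8 - 1*16) = ((1/2)*(1/5)*8)*(8 - 16) = (4/5)*(-8) = -32/5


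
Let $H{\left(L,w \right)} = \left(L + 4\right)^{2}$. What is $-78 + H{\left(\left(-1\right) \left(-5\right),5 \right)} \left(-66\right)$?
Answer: $-5424$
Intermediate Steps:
$H{\left(L,w \right)} = \left(4 + L\right)^{2}$
$-78 + H{\left(\left(-1\right) \left(-5\right),5 \right)} \left(-66\right) = -78 + \left(4 - -5\right)^{2} \left(-66\right) = -78 + \left(4 + 5\right)^{2} \left(-66\right) = -78 + 9^{2} \left(-66\right) = -78 + 81 \left(-66\right) = -78 - 5346 = -5424$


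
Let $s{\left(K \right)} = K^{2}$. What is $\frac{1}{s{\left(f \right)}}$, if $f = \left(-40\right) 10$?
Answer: $\frac{1}{160000} \approx 6.25 \cdot 10^{-6}$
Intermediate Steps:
$f = -400$
$\frac{1}{s{\left(f \right)}} = \frac{1}{\left(-400\right)^{2}} = \frac{1}{160000}$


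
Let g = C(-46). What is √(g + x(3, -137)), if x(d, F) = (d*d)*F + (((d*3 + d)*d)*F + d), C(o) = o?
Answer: 8*I*√97 ≈ 78.791*I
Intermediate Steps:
g = -46
x(d, F) = d + 5*F*d² (x(d, F) = d²*F + (((3*d + d)*d)*F + d) = F*d² + (((4*d)*d)*F + d) = F*d² + ((4*d²)*F + d) = F*d² + (4*F*d² + d) = F*d² + (d + 4*F*d²) = d + 5*F*d²)
√(g + x(3, -137)) = √(-46 + 3*(1 + 5*(-137)*3)) = √(-46 + 3*(1 - 2055)) = √(-46 + 3*(-2054)) = √(-46 - 6162) = √(-6208) = 8*I*√97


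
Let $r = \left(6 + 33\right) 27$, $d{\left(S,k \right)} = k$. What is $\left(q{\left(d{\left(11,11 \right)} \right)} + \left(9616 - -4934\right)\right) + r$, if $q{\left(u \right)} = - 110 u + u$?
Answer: $14404$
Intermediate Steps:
$r = 1053$ ($r = 39 \cdot 27 = 1053$)
$q{\left(u \right)} = - 109 u$
$\left(q{\left(d{\left(11,11 \right)} \right)} + \left(9616 - -4934\right)\right) + r = \left(\left(-109\right) 11 + \left(9616 - -4934\right)\right) + 1053 = \left(-1199 + \left(9616 + 4934\right)\right) + 1053 = \left(-1199 + 14550\right) + 1053 = 13351 + 1053 = 14404$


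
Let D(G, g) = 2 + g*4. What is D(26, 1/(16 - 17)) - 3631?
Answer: -3633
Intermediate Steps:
D(G, g) = 2 + 4*g
D(26, 1/(16 - 17)) - 3631 = (2 + 4/(16 - 17)) - 3631 = (2 + 4/(-1)) - 3631 = (2 + 4*(-1)) - 3631 = (2 - 4) - 3631 = -2 - 3631 = -3633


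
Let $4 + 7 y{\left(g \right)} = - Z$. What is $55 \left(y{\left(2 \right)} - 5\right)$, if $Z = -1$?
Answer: $- \frac{2090}{7} \approx -298.57$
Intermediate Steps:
$y{\left(g \right)} = - \frac{3}{7}$ ($y{\left(g \right)} = - \frac{4}{7} + \frac{\left(-1\right) \left(-1\right)}{7} = - \frac{4}{7} + \frac{1}{7} \cdot 1 = - \frac{4}{7} + \frac{1}{7} = - \frac{3}{7}$)
$55 \left(y{\left(2 \right)} - 5\right) = 55 \left(- \frac{3}{7} - 5\right) = 55 \left(- \frac{38}{7}\right) = - \frac{2090}{7}$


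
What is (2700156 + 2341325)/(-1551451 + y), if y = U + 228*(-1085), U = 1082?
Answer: -5041481/1797749 ≈ -2.8043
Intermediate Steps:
y = -246298 (y = 1082 + 228*(-1085) = 1082 - 247380 = -246298)
(2700156 + 2341325)/(-1551451 + y) = (2700156 + 2341325)/(-1551451 - 246298) = 5041481/(-1797749) = 5041481*(-1/1797749) = -5041481/1797749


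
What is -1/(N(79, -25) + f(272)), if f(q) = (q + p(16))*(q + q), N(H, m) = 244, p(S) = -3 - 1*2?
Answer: -1/145492 ≈ -6.8732e-6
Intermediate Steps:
p(S) = -5 (p(S) = -3 - 2 = -5)
f(q) = 2*q*(-5 + q) (f(q) = (q - 5)*(q + q) = (-5 + q)*(2*q) = 2*q*(-5 + q))
-1/(N(79, -25) + f(272)) = -1/(244 + 2*272*(-5 + 272)) = -1/(244 + 2*272*267) = -1/(244 + 145248) = -1/145492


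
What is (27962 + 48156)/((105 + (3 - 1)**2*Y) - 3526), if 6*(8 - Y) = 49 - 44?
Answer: -228354/10177 ≈ -22.438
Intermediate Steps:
Y = 43/6 (Y = 8 - (49 - 44)/6 = 8 - 1/6*5 = 8 - 5/6 = 43/6 ≈ 7.1667)
(27962 + 48156)/((105 + (3 - 1)**2*Y) - 3526) = (27962 + 48156)/((105 + (3 - 1)**2*(43/6)) - 3526) = 76118/((105 + 2**2*(43/6)) - 3526) = 76118/((105 + 4*(43/6)) - 3526) = 76118/((105 + 86/3) - 3526) = 76118/(401/3 - 3526) = 76118/(-10177/3) = 76118*(-3/10177) = -228354/10177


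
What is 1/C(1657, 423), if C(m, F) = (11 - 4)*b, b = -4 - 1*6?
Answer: -1/70 ≈ -0.014286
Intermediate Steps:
b = -10 (b = -4 - 6 = -10)
C(m, F) = -70 (C(m, F) = (11 - 4)*(-10) = 7*(-10) = -70)
1/C(1657, 423) = 1/(-70) = -1/70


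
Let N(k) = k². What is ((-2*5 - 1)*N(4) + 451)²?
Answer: 75625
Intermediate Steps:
((-2*5 - 1)*N(4) + 451)² = ((-2*5 - 1)*4² + 451)² = ((-10 - 1)*16 + 451)² = (-11*16 + 451)² = (-176 + 451)² = 275² = 75625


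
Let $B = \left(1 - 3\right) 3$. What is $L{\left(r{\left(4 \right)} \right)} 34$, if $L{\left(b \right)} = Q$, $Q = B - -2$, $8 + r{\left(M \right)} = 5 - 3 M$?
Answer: $-136$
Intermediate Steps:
$B = -6$ ($B = \left(-2\right) 3 = -6$)
$r{\left(M \right)} = -3 - 3 M$ ($r{\left(M \right)} = -8 - \left(-5 + 3 M\right) = -3 - 3 M$)
$Q = -4$ ($Q = -6 - -2 = -6 + 2 = -4$)
$L{\left(b \right)} = -4$
$L{\left(r{\left(4 \right)} \right)} 34 = \left(-4\right) 34 = -136$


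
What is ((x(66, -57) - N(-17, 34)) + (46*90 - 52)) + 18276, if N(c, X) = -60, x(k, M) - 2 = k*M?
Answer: 18664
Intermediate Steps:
x(k, M) = 2 + M*k (x(k, M) = 2 + k*M = 2 + M*k)
((x(66, -57) - N(-17, 34)) + (46*90 - 52)) + 18276 = (((2 - 57*66) - 1*(-60)) + (46*90 - 52)) + 18276 = (((2 - 3762) + 60) + (4140 - 52)) + 18276 = ((-3760 + 60) + 4088) + 18276 = (-3700 + 4088) + 18276 = 388 + 18276 = 18664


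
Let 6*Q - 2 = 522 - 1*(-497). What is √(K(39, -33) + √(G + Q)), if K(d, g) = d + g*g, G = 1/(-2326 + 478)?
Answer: √(240764832 + 231*√145283754)/462 ≈ 33.779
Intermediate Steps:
Q = 1021/6 (Q = ⅓ + (522 - 1*(-497))/6 = ⅓ + (522 + 497)/6 = ⅓ + (⅙)*1019 = ⅓ + 1019/6 = 1021/6 ≈ 170.17)
G = -1/1848 (G = 1/(-1848) = -1/1848 ≈ -0.00054113)
K(d, g) = d + g²
√(K(39, -33) + √(G + Q)) = √((39 + (-33)²) + √(-1/1848 + 1021/6)) = √((39 + 1089) + √(314467/1848)) = √(1128 + √145283754/924)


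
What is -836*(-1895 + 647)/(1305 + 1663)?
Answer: 130416/371 ≈ 351.53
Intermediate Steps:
-836*(-1895 + 647)/(1305 + 1663) = -(-1043328)/2968 = -836*(-156/371) = 130416/371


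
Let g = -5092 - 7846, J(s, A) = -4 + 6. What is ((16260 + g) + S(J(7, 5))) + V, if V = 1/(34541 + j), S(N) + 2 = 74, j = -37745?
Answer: 10874375/3204 ≈ 3394.0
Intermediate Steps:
J(s, A) = 2
S(N) = 72 (S(N) = -2 + 74 = 72)
g = -12938
V = -1/3204 (V = 1/(34541 - 37745) = 1/(-3204) = -1/3204 ≈ -0.00031211)
((16260 + g) + S(J(7, 5))) + V = ((16260 - 12938) + 72) - 1/3204 = (3322 + 72) - 1/3204 = 3394 - 1/3204 = 10874375/3204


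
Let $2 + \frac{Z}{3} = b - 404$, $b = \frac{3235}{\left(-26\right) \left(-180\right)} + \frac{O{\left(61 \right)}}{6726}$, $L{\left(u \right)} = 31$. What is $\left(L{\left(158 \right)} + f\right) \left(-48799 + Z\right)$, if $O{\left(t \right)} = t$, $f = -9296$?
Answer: $\frac{162070893738965}{349752} \approx 4.6339 \cdot 10^{8}$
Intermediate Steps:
$b = \frac{734803}{1049256}$ ($b = \frac{3235}{\left(-26\right) \left(-180\right)} + \frac{61}{6726} = \frac{3235}{4680} + 61 \cdot \frac{1}{6726} = 3235 \cdot \frac{1}{4680} + \frac{61}{6726} = \frac{647}{936} + \frac{61}{6726} = \frac{734803}{1049256} \approx 0.70031$)
$Z = - \frac{425263133}{349752}$ ($Z = -6 + 3 \left(\frac{734803}{1049256} - 404\right) = -6 + 3 \left(- \frac{423164621}{1049256}\right) = -6 - \frac{423164621}{349752} = - \frac{425263133}{349752} \approx -1215.9$)
$\left(L{\left(158 \right)} + f\right) \left(-48799 + Z\right) = \left(31 - 9296\right) \left(-48799 - \frac{425263133}{349752}\right) = \left(-9265\right) \left(- \frac{17492810981}{349752}\right) = \frac{162070893738965}{349752}$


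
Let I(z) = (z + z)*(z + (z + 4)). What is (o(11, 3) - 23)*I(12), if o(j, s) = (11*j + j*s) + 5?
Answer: 91392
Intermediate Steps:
o(j, s) = 5 + 11*j + j*s
I(z) = 2*z*(4 + 2*z) (I(z) = (2*z)*(z + (4 + z)) = (2*z)*(4 + 2*z) = 2*z*(4 + 2*z))
(o(11, 3) - 23)*I(12) = ((5 + 11*11 + 11*3) - 23)*(4*12*(2 + 12)) = ((5 + 121 + 33) - 23)*(4*12*14) = (159 - 23)*672 = 136*672 = 91392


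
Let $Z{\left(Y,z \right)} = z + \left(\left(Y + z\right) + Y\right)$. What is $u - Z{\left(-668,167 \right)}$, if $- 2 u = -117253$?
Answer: $\frac{119257}{2} \approx 59629.0$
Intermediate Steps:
$u = \frac{117253}{2}$ ($u = \left(- \frac{1}{2}\right) \left(-117253\right) = \frac{117253}{2} \approx 58627.0$)
$Z{\left(Y,z \right)} = 2 Y + 2 z$ ($Z{\left(Y,z \right)} = z + \left(z + 2 Y\right) = 2 Y + 2 z$)
$u - Z{\left(-668,167 \right)} = \frac{117253}{2} - \left(2 \left(-668\right) + 2 \cdot 167\right) = \frac{117253}{2} - \left(-1336 + 334\right) = \frac{117253}{2} - -1002 = \frac{117253}{2} + 1002 = \frac{119257}{2}$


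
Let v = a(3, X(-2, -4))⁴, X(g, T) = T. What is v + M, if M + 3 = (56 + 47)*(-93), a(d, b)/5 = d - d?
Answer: -9582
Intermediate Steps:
a(d, b) = 0 (a(d, b) = 5*(d - d) = 5*0 = 0)
M = -9582 (M = -3 + (56 + 47)*(-93) = -3 + 103*(-93) = -3 - 9579 = -9582)
v = 0 (v = 0⁴ = 0)
v + M = 0 - 9582 = -9582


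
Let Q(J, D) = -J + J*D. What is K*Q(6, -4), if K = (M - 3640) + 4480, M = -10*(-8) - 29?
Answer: -26730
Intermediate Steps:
M = 51 (M = 80 - 29 = 51)
K = 891 (K = (51 - 3640) + 4480 = -3589 + 4480 = 891)
Q(J, D) = -J + D*J
K*Q(6, -4) = 891*(6*(-1 - 4)) = 891*(6*(-5)) = 891*(-30) = -26730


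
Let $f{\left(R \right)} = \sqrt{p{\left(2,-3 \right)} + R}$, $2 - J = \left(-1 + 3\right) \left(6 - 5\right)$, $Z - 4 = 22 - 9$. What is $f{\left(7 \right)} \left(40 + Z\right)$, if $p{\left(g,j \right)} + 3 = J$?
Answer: $114$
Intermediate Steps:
$Z = 17$ ($Z = 4 + \left(22 - 9\right) = 4 + 13 = 17$)
$J = 0$ ($J = 2 - \left(-1 + 3\right) \left(6 - 5\right) = 2 - 2 \cdot 1 = 2 - 2 = 0$)
$p{\left(g,j \right)} = -3$ ($p{\left(g,j \right)} = -3 + 0 = -3$)
$f{\left(R \right)} = \sqrt{-3 + R}$
$f{\left(7 \right)} \left(40 + Z\right) = \sqrt{-3 + 7} \left(40 + 17\right) = \sqrt{4} \cdot 57 = 2 \cdot 57 = 114$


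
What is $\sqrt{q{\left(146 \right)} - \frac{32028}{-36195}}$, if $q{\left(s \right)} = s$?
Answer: $\frac{11 \sqrt{176703990}}{12065} \approx 12.12$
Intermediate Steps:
$\sqrt{q{\left(146 \right)} - \frac{32028}{-36195}} = \sqrt{146 - \frac{32028}{-36195}} = \sqrt{146 - - \frac{10676}{12065}} = \sqrt{146 + \frac{10676}{12065}} = \sqrt{\frac{1772166}{12065}} = \frac{11 \sqrt{176703990}}{12065}$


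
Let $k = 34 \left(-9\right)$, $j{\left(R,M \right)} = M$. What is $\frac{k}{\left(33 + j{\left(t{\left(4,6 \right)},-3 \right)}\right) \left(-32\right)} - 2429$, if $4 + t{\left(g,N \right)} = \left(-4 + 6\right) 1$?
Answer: $- \frac{388589}{160} \approx -2428.7$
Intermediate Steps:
$t{\left(g,N \right)} = -2$ ($t{\left(g,N \right)} = -4 + \left(-4 + 6\right) 1 = -4 + 2 \cdot 1 = -4 + 2 = -2$)
$k = -306$
$\frac{k}{\left(33 + j{\left(t{\left(4,6 \right)},-3 \right)}\right) \left(-32\right)} - 2429 = - \frac{306}{\left(33 - 3\right) \left(-32\right)} - 2429 = - \frac{306}{30 \left(-32\right)} - 2429 = - \frac{306}{-960} - 2429 = \left(-306\right) \left(- \frac{1}{960}\right) - 2429 = \frac{51}{160} - 2429 = - \frac{388589}{160}$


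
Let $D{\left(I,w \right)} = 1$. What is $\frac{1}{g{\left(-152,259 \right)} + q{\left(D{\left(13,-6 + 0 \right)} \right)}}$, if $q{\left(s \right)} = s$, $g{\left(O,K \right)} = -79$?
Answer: $- \frac{1}{78} \approx -0.012821$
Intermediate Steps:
$\frac{1}{g{\left(-152,259 \right)} + q{\left(D{\left(13,-6 + 0 \right)} \right)}} = \frac{1}{-79 + 1} = \frac{1}{-78} = - \frac{1}{78}$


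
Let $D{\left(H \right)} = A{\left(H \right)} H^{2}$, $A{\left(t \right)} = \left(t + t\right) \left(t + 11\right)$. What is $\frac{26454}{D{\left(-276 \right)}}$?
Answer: $\frac{4409}{1857170880} \approx 2.374 \cdot 10^{-6}$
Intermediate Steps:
$A{\left(t \right)} = 2 t \left(11 + t\right)$
$D{\left(H \right)} = 2 H^{3} \left(11 + H\right)$ ($D{\left(H \right)} = 2 H \left(11 + H\right) H^{2} = 2 H^{3} \left(11 + H\right)$)
$\frac{26454}{D{\left(-276 \right)}} = \frac{26454}{2 \left(-276\right)^{3} \left(11 - 276\right)} = \frac{26454}{2 \left(-21024576\right) \left(-265\right)} = \frac{26454}{11143025280} = 26454 \cdot \frac{1}{11143025280} = \frac{4409}{1857170880}$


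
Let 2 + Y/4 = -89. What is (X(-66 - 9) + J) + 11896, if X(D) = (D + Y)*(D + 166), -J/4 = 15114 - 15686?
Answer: -25765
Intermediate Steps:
Y = -364 (Y = -8 + 4*(-89) = -8 - 356 = -364)
J = 2288 (J = -4*(15114 - 15686) = -4*(-572) = 2288)
X(D) = (-364 + D)*(166 + D) (X(D) = (D - 364)*(D + 166) = (-364 + D)*(166 + D))
(X(-66 - 9) + J) + 11896 = ((-60424 + (-66 - 9)**2 - 198*(-66 - 9)) + 2288) + 11896 = ((-60424 + (-75)**2 - 198*(-75)) + 2288) + 11896 = ((-60424 + 5625 + 14850) + 2288) + 11896 = (-39949 + 2288) + 11896 = -37661 + 11896 = -25765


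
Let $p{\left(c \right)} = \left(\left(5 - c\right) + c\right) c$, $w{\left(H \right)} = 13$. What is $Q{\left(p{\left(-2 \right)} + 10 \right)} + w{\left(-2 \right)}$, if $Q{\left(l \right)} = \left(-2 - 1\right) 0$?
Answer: $13$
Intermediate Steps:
$p{\left(c \right)} = 5 c$
$Q{\left(l \right)} = 0$ ($Q{\left(l \right)} = \left(-3\right) 0 = 0$)
$Q{\left(p{\left(-2 \right)} + 10 \right)} + w{\left(-2 \right)} = 0 + 13 = 13$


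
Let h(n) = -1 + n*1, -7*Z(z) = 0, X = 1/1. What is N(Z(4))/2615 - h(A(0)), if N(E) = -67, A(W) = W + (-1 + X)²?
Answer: 2548/2615 ≈ 0.97438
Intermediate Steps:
X = 1
A(W) = W (A(W) = W + (-1 + 1)² = W + 0² = W + 0 = W)
Z(z) = 0 (Z(z) = -⅐*0 = 0)
h(n) = -1 + n
N(Z(4))/2615 - h(A(0)) = -67/2615 - (-1 + 0) = -67*1/2615 - 1*(-1) = -67/2615 + 1 = 2548/2615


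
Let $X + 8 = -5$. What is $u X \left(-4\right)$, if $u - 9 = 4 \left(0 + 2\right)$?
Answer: $884$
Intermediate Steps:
$u = 17$ ($u = 9 + 4 \left(0 + 2\right) = 9 + 4 \cdot 2 = 9 + 8 = 17$)
$X = -13$ ($X = -8 - 5 = -13$)
$u X \left(-4\right) = 17 \left(-13\right) \left(-4\right) = \left(-221\right) \left(-4\right) = 884$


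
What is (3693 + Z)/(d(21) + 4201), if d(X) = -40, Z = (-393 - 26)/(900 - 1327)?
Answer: 1577330/1776747 ≈ 0.88776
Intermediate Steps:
Z = 419/427 (Z = -419/(-427) = -419*(-1/427) = 419/427 ≈ 0.98126)
(3693 + Z)/(d(21) + 4201) = (3693 + 419/427)/(-40 + 4201) = (1577330/427)/4161 = (1577330/427)*(1/4161) = 1577330/1776747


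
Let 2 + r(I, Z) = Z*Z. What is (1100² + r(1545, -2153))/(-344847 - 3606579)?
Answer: -1948469/1317142 ≈ -1.4793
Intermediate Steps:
r(I, Z) = -2 + Z² (r(I, Z) = -2 + Z*Z = -2 + Z²)
(1100² + r(1545, -2153))/(-344847 - 3606579) = (1100² + (-2 + (-2153)²))/(-344847 - 3606579) = (1210000 + (-2 + 4635409))/(-3951426) = (1210000 + 4635407)*(-1/3951426) = 5845407*(-1/3951426) = -1948469/1317142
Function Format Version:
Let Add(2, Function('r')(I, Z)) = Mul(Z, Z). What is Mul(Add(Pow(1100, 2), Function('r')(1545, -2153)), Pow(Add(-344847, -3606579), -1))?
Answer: Rational(-1948469, 1317142) ≈ -1.4793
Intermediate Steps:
Function('r')(I, Z) = Add(-2, Pow(Z, 2)) (Function('r')(I, Z) = Add(-2, Mul(Z, Z)) = Add(-2, Pow(Z, 2)))
Mul(Add(Pow(1100, 2), Function('r')(1545, -2153)), Pow(Add(-344847, -3606579), -1)) = Mul(Add(Pow(1100, 2), Add(-2, Pow(-2153, 2))), Pow(Add(-344847, -3606579), -1)) = Mul(Add(1210000, Add(-2, 4635409)), Pow(-3951426, -1)) = Mul(Add(1210000, 4635407), Rational(-1, 3951426)) = Mul(5845407, Rational(-1, 3951426)) = Rational(-1948469, 1317142)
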